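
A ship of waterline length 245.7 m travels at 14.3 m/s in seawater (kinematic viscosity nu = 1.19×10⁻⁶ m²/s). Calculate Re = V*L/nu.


Formula: Re = V * L / nu
Step 1 — V * L = 14.3 * 245.7 = 3513.51 m^2/s
Step 2 — Re = 3513.51 / 1.19e-6 = 2.95e+09

2.95e+09


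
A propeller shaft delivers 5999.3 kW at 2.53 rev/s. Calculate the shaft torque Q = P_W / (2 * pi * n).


Formula: Q = P_W / (2 * pi * n)
Step 1 — P_W = 5999.3 kW * 1000 = 5999300.0 W
Step 2 — 2 * pi * n = 2 * pi * 2.53 = 15.896459
Step 3 — Q = 5999300.0 / 15.896459 ≈ 377400 N·m (5 s.f.)

377400 N·m


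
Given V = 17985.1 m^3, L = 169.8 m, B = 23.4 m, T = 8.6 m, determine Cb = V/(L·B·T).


Formula: Cb = V / (L * B * T)
Step 1 — L * B * T = 169.8 * 23.4 * 8.6 = 34170.552 m^3
Step 2 — Cb = 17985.1 / 34170.552 ≈ 0.52633 (5 s.f.)

0.52633


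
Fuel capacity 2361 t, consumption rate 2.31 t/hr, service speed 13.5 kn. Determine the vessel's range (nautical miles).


Formula: endurance = fuel / rate; range = endurance * speed
Step 1 — endurance = 2361 / 2.31 = 1022.0779 hours
Step 2 — range = 1022.0779 * 13.5 ≈ 13798 nautical miles (5 s.f.)

13798 NM


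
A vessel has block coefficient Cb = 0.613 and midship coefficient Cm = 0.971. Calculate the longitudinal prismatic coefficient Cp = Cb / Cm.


Formula: Cp = Cb / Cm
Substituting: Cp = 0.613 / 0.971
Result: Cp ≈ 0.63131 (5 s.f.)

0.63131


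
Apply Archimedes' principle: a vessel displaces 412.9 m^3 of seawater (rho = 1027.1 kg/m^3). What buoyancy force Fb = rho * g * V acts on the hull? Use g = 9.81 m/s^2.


Formula: Fb = rho * g * V
Substituting: Fb = 1027.1 * 9.81 * 412.9
Intermediate: 1027.1 * 9.81 = 10075.851
Result: Fb = 10075.851 * 412.9 ≈ 4160300 N (5 s.f.)

4160300 N


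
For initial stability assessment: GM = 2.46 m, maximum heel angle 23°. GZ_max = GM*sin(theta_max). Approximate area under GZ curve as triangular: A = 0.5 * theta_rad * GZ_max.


Formula: GZ_max = GM * sin(theta); Area = 0.5 * theta_rad * GZ_max
Step 1 — GZ_max = 2.46 * sin(23°) = 2.46 * 0.390731 = 0.961198 m
Step 2 — theta_rad = 23 * pi/180 = 0.401426 rad
Step 3 — Area = 0.5 * 0.401426 * 0.961198 ≈ 0.19292 m·rad (5 s.f.)

0.19292 m·rad


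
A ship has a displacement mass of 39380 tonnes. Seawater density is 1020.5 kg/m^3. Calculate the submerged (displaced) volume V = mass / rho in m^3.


Formula: V = mass / rho
Step 1 — convert tonnes to kg: 39380 t * 1000 = 39380000 kg
Step 2 — V = 39380000 / 1020.5 ≈ 38589 m^3 (5 s.f.)

38589 m^3


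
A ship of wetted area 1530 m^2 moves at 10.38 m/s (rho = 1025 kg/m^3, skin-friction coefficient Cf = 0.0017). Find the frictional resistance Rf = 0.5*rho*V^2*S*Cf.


Formula: Rf = 0.5 * rho * V^2 * S * Cf
Step 1 — V^2 = 10.38^2 = 107.7444
Step 2 — 0.5 * rho * V^2 = 0.5 * 1025 * 107.7444 = 55219.005
Step 3 — Rf = 55219.005 * 1530 * 0.0017 ≈ 143620 N (5 s.f.)

143620 N


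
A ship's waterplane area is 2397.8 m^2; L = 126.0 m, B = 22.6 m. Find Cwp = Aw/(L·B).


Formula: Cwp = Aw / (L * B)
Step 1 — L * B = 126.0 * 22.6 = 2847.6 m^2
Step 2 — Cwp = 2397.8 / 2847.6 ≈ 0.84204 (5 s.f.)

0.84204


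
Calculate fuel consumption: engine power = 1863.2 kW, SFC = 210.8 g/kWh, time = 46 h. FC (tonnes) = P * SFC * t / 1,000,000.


Formula: FC (tonnes) = P * SFC * t / 1,000,000
Step 1 — P * SFC * t = 1863.2 * 210.8 * 46 = 18067077.76 g
Step 2 — FC (tonnes) = 18067077.76 / 1,000,000 ≈ 18.067 tonnes (5 s.f.)

18.067 tonnes


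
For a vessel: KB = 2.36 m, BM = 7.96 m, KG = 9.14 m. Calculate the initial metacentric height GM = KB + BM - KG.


Formula: GM = KB + BM - KG
Step 1 — KM = KB + BM = 2.36 + 7.96 = 10.32 m
Step 2 — GM = KM - KG = 10.32 - 9.14 = 1.18 m

1.18 m


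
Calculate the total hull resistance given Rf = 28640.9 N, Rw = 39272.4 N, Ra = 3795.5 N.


Formula: Rt = Rf + Rw + Ra
Substituting: Rt = 28640.9 + 39272.4 + 3795.5
Result: Rt = 71708.8 N

71708.8 N


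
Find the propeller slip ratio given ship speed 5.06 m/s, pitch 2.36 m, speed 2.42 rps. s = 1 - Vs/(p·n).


Formula: s = 1 - Vs / (p * n)
Step 1 — p * n = 2.36 * 2.42 = 5.7112
Step 2 — Vs / (p*n) = 5.06 / 5.7112 = 0.885978 (6 d.p.)
Step 3 — s = 1 - 0.885978 = 0.114022

0.114022


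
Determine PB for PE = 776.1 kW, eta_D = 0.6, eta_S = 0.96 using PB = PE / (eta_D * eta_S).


Formula: PB = PE / (eta_D * eta_S)
Step 1 — combined efficiency = eta_D * eta_S = 0.6 * 0.96 = 0.576
Step 2 — PB = 776.1 / 0.576 ≈ 1347.4 kW (5 s.f.)

1347.4 kW


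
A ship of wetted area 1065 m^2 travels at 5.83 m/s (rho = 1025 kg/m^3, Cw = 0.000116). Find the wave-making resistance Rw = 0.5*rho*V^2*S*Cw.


Formula: Rw = 0.5 * rho * V^2 * S * Cw
Step 1 — V^2 = 5.83^2 = 33.9889
Step 2 — 0.5 * rho * V^2 = 0.5 * 1025 * 33.9889 = 17419.31125
Step 3 — Rw = 17419.31125 * 1065 * 0.000116 ≈ 2152.0 N (5 s.f.)

2152.0 N


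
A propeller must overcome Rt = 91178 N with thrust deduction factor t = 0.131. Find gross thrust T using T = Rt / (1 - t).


Formula: T = Rt / (1 - t)
Step 1 — (1 - t) = 1 - 0.131 = 0.869
Step 2 — T = 91178 / 0.869 ≈ 104920 N (5 s.f.)

104920 N


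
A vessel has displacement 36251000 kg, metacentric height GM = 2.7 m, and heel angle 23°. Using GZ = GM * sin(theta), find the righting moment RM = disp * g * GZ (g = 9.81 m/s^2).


Formula: GZ = GM * sin(theta); RM = disp * g * GZ
Step 1 — GZ = 2.7 * sin(23°) = 2.7 * 0.390731 = 1.054974 m
Step 2 — RM = 36251000 * 9.81 * 1.054974 ≈ 375170000 N·m (5 s.f.)

375170000 N·m


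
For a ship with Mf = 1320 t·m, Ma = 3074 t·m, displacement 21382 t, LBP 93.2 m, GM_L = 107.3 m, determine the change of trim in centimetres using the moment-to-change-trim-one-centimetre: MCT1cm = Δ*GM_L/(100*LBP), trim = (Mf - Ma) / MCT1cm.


Formula: net trimming moment = Mf - Ma; MCT1cm = Δ*GM_L/(100*LBP); trim = net moment / MCT1cm
Step 1 — net trimming moment = 1320 - 3074 = -1754 t·m
Step 2 — MCT1cm = 21382 * 107.3 / (100 * 93.2) = 246.1683 t·m/cm
Step 3 — trim = -1754 / 246.1683 ≈ -7.1252 cm (5 s.f.)

-7.1252 cm


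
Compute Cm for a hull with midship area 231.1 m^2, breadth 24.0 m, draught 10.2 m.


Formula: Cm = Am / (B * T)
Step 1 — B * T = 24.0 * 10.2 = 244.8 m^2
Step 2 — Cm = 231.1 / 244.8 ≈ 0.94404 (5 s.f.)

0.94404


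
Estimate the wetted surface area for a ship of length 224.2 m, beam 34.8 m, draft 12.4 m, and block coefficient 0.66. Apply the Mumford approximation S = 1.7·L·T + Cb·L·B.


Formula: S = 1.7*L*T + V/T with V = Cb*L*B*T, i.e. S = L * (1.7*T + Cb*B)
Step 1 — 1.7*T = 1.7 * 12.4 = 21.08 m
Step 2 — Cb*B = 0.66 * 34.8 = 22.968 m
Step 3 — 1.7*T + Cb*B = 21.08 + 22.968 = 44.048 m
Step 4 — S = 224.2 * 44.048 ≈ 9875.6 m^2 (5 s.f.)

9875.6 m^2


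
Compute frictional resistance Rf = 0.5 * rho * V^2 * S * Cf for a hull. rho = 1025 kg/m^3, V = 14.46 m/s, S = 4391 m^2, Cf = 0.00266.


Formula: Rf = 0.5 * rho * V^2 * S * Cf
Step 1 — V^2 = 14.46^2 = 209.0916
Step 2 — 0.5 * rho * V^2 = 0.5 * 1025 * 209.0916 = 107159.445
Step 3 — Rf = 107159.445 * 4391 * 0.00266 ≈ 1251600 N (5 s.f.)

1251600 N


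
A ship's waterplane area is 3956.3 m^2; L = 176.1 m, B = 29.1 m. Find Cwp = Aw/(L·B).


Formula: Cwp = Aw / (L * B)
Step 1 — L * B = 176.1 * 29.1 = 5124.51 m^2
Step 2 — Cwp = 3956.3 / 5124.51 ≈ 0.77203 (5 s.f.)

0.77203


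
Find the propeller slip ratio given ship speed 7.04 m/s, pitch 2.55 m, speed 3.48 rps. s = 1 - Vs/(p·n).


Formula: s = 1 - Vs / (p * n)
Step 1 — p * n = 2.55 * 3.48 = 8.874
Step 2 — Vs / (p*n) = 7.04 / 8.874 = 0.793329 (6 d.p.)
Step 3 — s = 1 - 0.793329 = 0.206671

0.206671


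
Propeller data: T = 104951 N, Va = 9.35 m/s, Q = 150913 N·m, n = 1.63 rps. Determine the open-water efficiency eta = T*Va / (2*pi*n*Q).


Formula: eta = T * Va / (2 * pi * n * Q)
Step 1 — numerator = T * Va = 104951 * 9.35 = 981291.85
Step 2 — 2 * pi * n = 2 * pi * 1.63 = 10.241592
Step 3 — denominator = 10.241592 * 150913 = 1545589.37
Step 4 — eta = 981291.85 / 1545589.37 ≈ 0.63490 (5 s.f.)

0.63490


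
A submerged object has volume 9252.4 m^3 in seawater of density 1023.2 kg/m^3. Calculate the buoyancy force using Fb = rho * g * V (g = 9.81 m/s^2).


Formula: Fb = rho * g * V
Substituting: Fb = 1023.2 * 9.81 * 9252.4
Intermediate: 1023.2 * 9.81 = 10037.592
Result: Fb = 10037.592 * 9252.4 ≈ 92872000 N (5 s.f.)

92872000 N


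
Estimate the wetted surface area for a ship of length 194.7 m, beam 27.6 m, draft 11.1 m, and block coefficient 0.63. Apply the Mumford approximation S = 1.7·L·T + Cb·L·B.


Formula: S = 1.7*L*T + V/T with V = Cb*L*B*T, i.e. S = L * (1.7*T + Cb*B)
Step 1 — 1.7*T = 1.7 * 11.1 = 18.87 m
Step 2 — Cb*B = 0.63 * 27.6 = 17.388 m
Step 3 — 1.7*T + Cb*B = 18.87 + 17.388 = 36.258 m
Step 4 — S = 194.7 * 36.258 ≈ 7059.4 m^2 (5 s.f.)

7059.4 m^2


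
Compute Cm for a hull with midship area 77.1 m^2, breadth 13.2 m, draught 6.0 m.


Formula: Cm = Am / (B * T)
Step 1 — B * T = 13.2 * 6.0 = 79.2 m^2
Step 2 — Cm = 77.1 / 79.2 ≈ 0.97348 (5 s.f.)

0.97348


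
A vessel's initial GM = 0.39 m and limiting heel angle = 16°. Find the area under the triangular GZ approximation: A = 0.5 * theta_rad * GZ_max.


Formula: GZ_max = GM * sin(theta); Area = 0.5 * theta_rad * GZ_max
Step 1 — GZ_max = 0.39 * sin(16°) = 0.39 * 0.275637 = 0.107498 m
Step 2 — theta_rad = 16 * pi/180 = 0.279253 rad
Step 3 — Area = 0.5 * 0.279253 * 0.107498 ≈ 0.015010 m·rad (5 s.f.)

0.015010 m·rad


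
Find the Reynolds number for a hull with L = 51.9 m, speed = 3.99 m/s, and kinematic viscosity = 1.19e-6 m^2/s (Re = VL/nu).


Formula: Re = V * L / nu
Step 1 — V * L = 3.99 * 51.9 = 207.081 m^2/s
Step 2 — Re = 207.081 / 1.19e-6 = 1.74e+08

1.74e+08


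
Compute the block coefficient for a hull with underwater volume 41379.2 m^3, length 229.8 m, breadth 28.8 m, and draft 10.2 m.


Formula: Cb = V / (L * B * T)
Step 1 — L * B * T = 229.8 * 28.8 * 10.2 = 67506.048 m^3
Step 2 — Cb = 41379.2 / 67506.048 ≈ 0.61297 (5 s.f.)

0.61297


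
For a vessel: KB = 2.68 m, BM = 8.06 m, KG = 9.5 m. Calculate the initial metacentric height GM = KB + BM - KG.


Formula: GM = KB + BM - KG
Step 1 — KM = KB + BM = 2.68 + 8.06 = 10.74 m
Step 2 — GM = KM - KG = 10.74 - 9.5 = 1.24 m

1.24 m


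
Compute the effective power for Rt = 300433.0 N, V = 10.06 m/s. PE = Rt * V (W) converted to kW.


Formula: PE = Rt * V / 1000 (kW)
Step 1 — PE (W) = 300433.0 * 10.06 = 3022355.98 W
Step 2 — PE (kW) = 3022355.98 / 1000 ≈ 3022.4 kW (5 s.f.)

3022.4 kW


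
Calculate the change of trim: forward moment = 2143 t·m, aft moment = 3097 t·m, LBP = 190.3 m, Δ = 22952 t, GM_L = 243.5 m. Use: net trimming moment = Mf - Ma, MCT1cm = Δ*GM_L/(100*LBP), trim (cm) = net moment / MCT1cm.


Formula: net trimming moment = Mf - Ma; MCT1cm = Δ*GM_L/(100*LBP); trim = net moment / MCT1cm
Step 1 — net trimming moment = 2143 - 3097 = -954 t·m
Step 2 — MCT1cm = 22952 * 243.5 / (100 * 190.3) = 293.6843 t·m/cm
Step 3 — trim = -954 / 293.6843 ≈ -3.2484 cm (5 s.f.)

-3.2484 cm


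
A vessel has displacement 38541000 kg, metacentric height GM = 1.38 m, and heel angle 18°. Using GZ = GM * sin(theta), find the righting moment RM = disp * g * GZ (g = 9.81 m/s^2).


Formula: GZ = GM * sin(theta); RM = disp * g * GZ
Step 1 — GZ = 1.38 * sin(18°) = 1.38 * 0.309017 = 0.426443 m
Step 2 — RM = 38541000 * 9.81 * 0.426443 ≈ 161230000 N·m (5 s.f.)

161230000 N·m


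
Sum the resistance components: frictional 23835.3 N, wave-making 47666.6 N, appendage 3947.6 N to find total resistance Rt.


Formula: Rt = Rf + Rw + Ra
Substituting: Rt = 23835.3 + 47666.6 + 3947.6
Result: Rt = 75449.5 N

75449.5 N


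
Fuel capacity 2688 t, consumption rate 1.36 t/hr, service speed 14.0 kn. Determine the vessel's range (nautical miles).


Formula: endurance = fuel / rate; range = endurance * speed
Step 1 — endurance = 2688 / 1.36 = 1976.4706 hours
Step 2 — range = 1976.4706 * 14.0 ≈ 27671 nautical miles (5 s.f.)

27671 NM


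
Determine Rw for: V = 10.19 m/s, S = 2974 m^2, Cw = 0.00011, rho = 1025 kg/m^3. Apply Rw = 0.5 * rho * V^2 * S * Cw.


Formula: Rw = 0.5 * rho * V^2 * S * Cw
Step 1 — V^2 = 10.19^2 = 103.8361
Step 2 — 0.5 * rho * V^2 = 0.5 * 1025 * 103.8361 = 53216.00125
Step 3 — Rw = 53216.00125 * 2974 * 0.00011 ≈ 17409 N (5 s.f.)

17409 N


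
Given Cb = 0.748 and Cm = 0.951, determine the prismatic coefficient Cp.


Formula: Cp = Cb / Cm
Substituting: Cp = 0.748 / 0.951
Result: Cp ≈ 0.78654 (5 s.f.)

0.78654


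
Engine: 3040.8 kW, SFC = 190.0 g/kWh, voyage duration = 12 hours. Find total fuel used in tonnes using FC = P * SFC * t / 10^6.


Formula: FC (tonnes) = P * SFC * t / 1,000,000
Step 1 — P * SFC * t = 3040.8 * 190.0 * 12 = 6933024.0 g
Step 2 — FC (tonnes) = 6933024.0 / 1,000,000 ≈ 6.9330 tonnes (5 s.f.)

6.9330 tonnes


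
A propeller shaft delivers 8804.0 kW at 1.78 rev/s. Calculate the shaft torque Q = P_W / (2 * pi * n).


Formula: Q = P_W / (2 * pi * n)
Step 1 — P_W = 8804.0 kW * 1000 = 8804000.0 W
Step 2 — 2 * pi * n = 2 * pi * 1.78 = 11.18407
Step 3 — Q = 8804000.0 / 11.18407 ≈ 787190 N·m (5 s.f.)

787190 N·m


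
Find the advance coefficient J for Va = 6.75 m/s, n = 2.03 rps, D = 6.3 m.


Formula: J = Va / (n * D)
Step 1 — n * D = 2.03 * 6.3 = 12.789
Step 2 — J = 6.75 / 12.789 ≈ 0.52780 (5 s.f.)

0.52780


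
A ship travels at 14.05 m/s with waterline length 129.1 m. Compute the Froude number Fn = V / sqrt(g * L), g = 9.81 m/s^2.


Formula: Fn = V / sqrt(g * L)
Step 1 — g * L = 9.81 * 129.1 = 1266.471
Step 2 — sqrt(g * L) = sqrt(1266.471) = 35.587512
Step 3 — Fn = 14.05 / 35.587512 ≈ 0.39480 (5 s.f.)

0.39480


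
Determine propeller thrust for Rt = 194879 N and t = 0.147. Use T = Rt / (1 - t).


Formula: T = Rt / (1 - t)
Step 1 — (1 - t) = 1 - 0.147 = 0.853
Step 2 — T = 194879 / 0.853 ≈ 228460 N (5 s.f.)

228460 N


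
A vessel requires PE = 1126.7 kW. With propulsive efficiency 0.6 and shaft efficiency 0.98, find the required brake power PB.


Formula: PB = PE / (eta_D * eta_S)
Step 1 — combined efficiency = eta_D * eta_S = 0.6 * 0.98 = 0.588
Step 2 — PB = 1126.7 / 0.588 ≈ 1916.2 kW (5 s.f.)

1916.2 kW


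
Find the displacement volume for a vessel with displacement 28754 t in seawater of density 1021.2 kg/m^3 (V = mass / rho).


Formula: V = mass / rho
Step 1 — convert tonnes to kg: 28754 t * 1000 = 28754000 kg
Step 2 — V = 28754000 / 1021.2 ≈ 28157 m^3 (5 s.f.)

28157 m^3


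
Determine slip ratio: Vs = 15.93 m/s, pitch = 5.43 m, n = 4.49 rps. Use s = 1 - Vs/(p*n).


Formula: s = 1 - Vs / (p * n)
Step 1 — p * n = 5.43 * 4.49 = 24.3807
Step 2 — Vs / (p*n) = 15.93 / 24.3807 = 0.653386 (6 d.p.)
Step 3 — s = 1 - 0.653386 = 0.346614

0.346614


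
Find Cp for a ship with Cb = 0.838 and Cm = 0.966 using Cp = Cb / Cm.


Formula: Cp = Cb / Cm
Substituting: Cp = 0.838 / 0.966
Result: Cp ≈ 0.86749 (5 s.f.)

0.86749


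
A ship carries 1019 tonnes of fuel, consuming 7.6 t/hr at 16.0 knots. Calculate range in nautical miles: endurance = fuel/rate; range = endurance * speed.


Formula: endurance = fuel / rate; range = endurance * speed
Step 1 — endurance = 1019 / 7.6 = 134.0789 hours
Step 2 — range = 134.0789 * 16.0 ≈ 2145.3 nautical miles (5 s.f.)

2145.3 NM


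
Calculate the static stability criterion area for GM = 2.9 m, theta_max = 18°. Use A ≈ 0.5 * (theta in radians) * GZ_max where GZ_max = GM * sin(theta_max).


Formula: GZ_max = GM * sin(theta); Area = 0.5 * theta_rad * GZ_max
Step 1 — GZ_max = 2.9 * sin(18°) = 2.9 * 0.309017 = 0.896149 m
Step 2 — theta_rad = 18 * pi/180 = 0.314159 rad
Step 3 — Area = 0.5 * 0.314159 * 0.896149 ≈ 0.14077 m·rad (5 s.f.)

0.14077 m·rad


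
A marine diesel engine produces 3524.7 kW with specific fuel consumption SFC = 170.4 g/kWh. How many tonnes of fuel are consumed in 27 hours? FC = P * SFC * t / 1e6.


Formula: FC (tonnes) = P * SFC * t / 1,000,000
Step 1 — P * SFC * t = 3524.7 * 170.4 * 27 = 16216439.76 g
Step 2 — FC (tonnes) = 16216439.76 / 1,000,000 ≈ 16.216 tonnes (5 s.f.)

16.216 tonnes


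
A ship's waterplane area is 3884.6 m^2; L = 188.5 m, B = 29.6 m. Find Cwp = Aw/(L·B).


Formula: Cwp = Aw / (L * B)
Step 1 — L * B = 188.5 * 29.6 = 5579.6 m^2
Step 2 — Cwp = 3884.6 / 5579.6 ≈ 0.69621 (5 s.f.)

0.69621


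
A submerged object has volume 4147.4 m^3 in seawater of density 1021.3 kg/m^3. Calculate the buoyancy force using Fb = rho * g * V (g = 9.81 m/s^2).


Formula: Fb = rho * g * V
Substituting: Fb = 1021.3 * 9.81 * 4147.4
Intermediate: 1021.3 * 9.81 = 10018.953
Result: Fb = 10018.953 * 4147.4 ≈ 41553000 N (5 s.f.)

41553000 N


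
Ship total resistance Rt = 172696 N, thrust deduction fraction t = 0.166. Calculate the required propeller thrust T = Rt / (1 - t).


Formula: T = Rt / (1 - t)
Step 1 — (1 - t) = 1 - 0.166 = 0.834
Step 2 — T = 172696 / 0.834 ≈ 207070 N (5 s.f.)

207070 N


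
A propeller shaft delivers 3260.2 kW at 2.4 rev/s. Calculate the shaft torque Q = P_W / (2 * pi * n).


Formula: Q = P_W / (2 * pi * n)
Step 1 — P_W = 3260.2 kW * 1000 = 3260200.0 W
Step 2 — 2 * pi * n = 2 * pi * 2.4 = 15.079645
Step 3 — Q = 3260200.0 / 15.079645 ≈ 216200 N·m (5 s.f.)

216200 N·m


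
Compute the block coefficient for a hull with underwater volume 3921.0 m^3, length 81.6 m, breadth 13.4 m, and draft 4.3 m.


Formula: Cb = V / (L * B * T)
Step 1 — L * B * T = 81.6 * 13.4 * 4.3 = 4701.792 m^3
Step 2 — Cb = 3921.0 / 4701.792 ≈ 0.83394 (5 s.f.)

0.83394


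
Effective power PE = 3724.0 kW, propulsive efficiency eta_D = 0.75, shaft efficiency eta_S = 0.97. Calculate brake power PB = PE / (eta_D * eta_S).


Formula: PB = PE / (eta_D * eta_S)
Step 1 — combined efficiency = eta_D * eta_S = 0.75 * 0.97 = 0.7275
Step 2 — PB = 3724.0 / 0.7275 ≈ 5118.9 kW (5 s.f.)

5118.9 kW


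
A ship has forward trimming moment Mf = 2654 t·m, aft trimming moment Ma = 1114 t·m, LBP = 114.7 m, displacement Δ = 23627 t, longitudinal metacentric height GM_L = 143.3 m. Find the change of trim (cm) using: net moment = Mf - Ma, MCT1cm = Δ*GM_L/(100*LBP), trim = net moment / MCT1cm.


Formula: net trimming moment = Mf - Ma; MCT1cm = Δ*GM_L/(100*LBP); trim = net moment / MCT1cm
Step 1 — net trimming moment = 2654 - 1114 = 1540 t·m
Step 2 — MCT1cm = 23627 * 143.3 / (100 * 114.7) = 295.183 t·m/cm
Step 3 — trim = 1540 / 295.183 ≈ 5.2171 cm (5 s.f.)

5.2171 cm


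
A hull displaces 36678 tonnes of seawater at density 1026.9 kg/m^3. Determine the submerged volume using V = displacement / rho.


Formula: V = mass / rho
Step 1 — convert tonnes to kg: 36678 t * 1000 = 36678000 kg
Step 2 — V = 36678000 / 1026.9 ≈ 35717 m^3 (5 s.f.)

35717 m^3


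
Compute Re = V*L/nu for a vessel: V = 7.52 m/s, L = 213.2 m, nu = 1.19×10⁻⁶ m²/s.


Formula: Re = V * L / nu
Step 1 — V * L = 7.52 * 213.2 = 1603.264 m^2/s
Step 2 — Re = 1603.264 / 1.19e-6 = 1.35e+09

1.35e+09


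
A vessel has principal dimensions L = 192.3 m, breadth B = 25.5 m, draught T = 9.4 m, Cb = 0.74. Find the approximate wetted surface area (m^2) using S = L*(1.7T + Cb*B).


Formula: S = 1.7*L*T + V/T with V = Cb*L*B*T, i.e. S = L * (1.7*T + Cb*B)
Step 1 — 1.7*T = 1.7 * 9.4 = 15.98 m
Step 2 — Cb*B = 0.74 * 25.5 = 18.87 m
Step 3 — 1.7*T + Cb*B = 15.98 + 18.87 = 34.85 m
Step 4 — S = 192.3 * 34.85 ≈ 6701.7 m^2 (5 s.f.)

6701.7 m^2


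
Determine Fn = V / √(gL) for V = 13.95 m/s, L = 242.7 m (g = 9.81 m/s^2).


Formula: Fn = V / sqrt(g * L)
Step 1 — g * L = 9.81 * 242.7 = 2380.887
Step 2 — sqrt(g * L) = sqrt(2380.887) = 48.794334
Step 3 — Fn = 13.95 / 48.794334 ≈ 0.28589 (5 s.f.)

0.28589


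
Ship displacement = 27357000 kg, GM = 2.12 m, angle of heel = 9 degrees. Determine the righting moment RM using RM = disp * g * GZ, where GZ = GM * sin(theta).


Formula: GZ = GM * sin(theta); RM = disp * g * GZ
Step 1 — GZ = 2.12 * sin(9°) = 2.12 * 0.156434 = 0.33164 m
Step 2 — RM = 27357000 * 9.81 * 0.33164 ≈ 89003000 N·m (5 s.f.)

89003000 N·m


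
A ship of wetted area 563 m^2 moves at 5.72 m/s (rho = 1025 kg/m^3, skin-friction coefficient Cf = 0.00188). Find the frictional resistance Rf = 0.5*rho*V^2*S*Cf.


Formula: Rf = 0.5 * rho * V^2 * S * Cf
Step 1 — V^2 = 5.72^2 = 32.7184
Step 2 — 0.5 * rho * V^2 = 0.5 * 1025 * 32.7184 = 16768.18
Step 3 — Rf = 16768.18 * 563 * 0.00188 ≈ 17748 N (5 s.f.)

17748 N


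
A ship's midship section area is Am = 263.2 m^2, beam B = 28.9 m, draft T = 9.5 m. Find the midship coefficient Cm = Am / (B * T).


Formula: Cm = Am / (B * T)
Step 1 — B * T = 28.9 * 9.5 = 274.55 m^2
Step 2 — Cm = 263.2 / 274.55 ≈ 0.95866 (5 s.f.)

0.95866


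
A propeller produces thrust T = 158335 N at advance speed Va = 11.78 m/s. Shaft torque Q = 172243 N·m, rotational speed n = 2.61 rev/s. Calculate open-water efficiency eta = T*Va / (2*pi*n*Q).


Formula: eta = T * Va / (2 * pi * n * Q)
Step 1 — numerator = T * Va = 158335 * 11.78 = 1865186.3
Step 2 — 2 * pi * n = 2 * pi * 2.61 = 16.399114
Step 3 — denominator = 16.399114 * 172243 = 2824632.59
Step 4 — eta = 1865186.3 / 2824632.59 ≈ 0.66033 (5 s.f.)

0.66033


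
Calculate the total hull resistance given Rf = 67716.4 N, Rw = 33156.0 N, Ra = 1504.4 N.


Formula: Rt = Rf + Rw + Ra
Substituting: Rt = 67716.4 + 33156.0 + 1504.4
Result: Rt = 102376.8 N

102376.8 N


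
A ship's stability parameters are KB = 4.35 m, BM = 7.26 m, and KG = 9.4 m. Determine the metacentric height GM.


Formula: GM = KB + BM - KG
Step 1 — KM = KB + BM = 4.35 + 7.26 = 11.61 m
Step 2 — GM = KM - KG = 11.61 - 9.4 = 2.21 m

2.21 m


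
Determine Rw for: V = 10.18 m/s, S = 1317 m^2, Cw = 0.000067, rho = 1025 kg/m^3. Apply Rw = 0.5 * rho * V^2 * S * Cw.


Formula: Rw = 0.5 * rho * V^2 * S * Cw
Step 1 — V^2 = 10.18^2 = 103.6324
Step 2 — 0.5 * rho * V^2 = 0.5 * 1025 * 103.6324 = 53111.605
Step 3 — Rw = 53111.605 * 1317 * 0.000067 ≈ 4686.5 N (5 s.f.)

4686.5 N


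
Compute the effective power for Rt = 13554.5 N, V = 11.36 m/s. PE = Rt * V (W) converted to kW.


Formula: PE = Rt * V / 1000 (kW)
Step 1 — PE (W) = 13554.5 * 11.36 = 153979.12 W
Step 2 — PE (kW) = 153979.12 / 1000 ≈ 153.98 kW (5 s.f.)

153.98 kW


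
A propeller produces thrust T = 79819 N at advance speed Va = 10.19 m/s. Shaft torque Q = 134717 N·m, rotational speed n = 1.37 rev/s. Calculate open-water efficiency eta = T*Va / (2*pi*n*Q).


Formula: eta = T * Va / (2 * pi * n * Q)
Step 1 — numerator = T * Va = 79819 * 10.19 = 813355.61
Step 2 — 2 * pi * n = 2 * pi * 1.37 = 8.607964
Step 3 — denominator = 8.607964 * 134717 = 1159639.09
Step 4 — eta = 813355.61 / 1159639.09 ≈ 0.70139 (5 s.f.)

0.70139


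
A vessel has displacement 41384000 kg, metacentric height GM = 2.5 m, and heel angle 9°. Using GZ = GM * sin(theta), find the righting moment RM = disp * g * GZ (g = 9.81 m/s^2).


Formula: GZ = GM * sin(theta); RM = disp * g * GZ
Step 1 — GZ = 2.5 * sin(9°) = 2.5 * 0.156434 = 0.391085 m
Step 2 — RM = 41384000 * 9.81 * 0.391085 ≈ 158770000 N·m (5 s.f.)

158770000 N·m


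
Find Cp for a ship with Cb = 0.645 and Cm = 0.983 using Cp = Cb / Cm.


Formula: Cp = Cb / Cm
Substituting: Cp = 0.645 / 0.983
Result: Cp ≈ 0.65615 (5 s.f.)

0.65615


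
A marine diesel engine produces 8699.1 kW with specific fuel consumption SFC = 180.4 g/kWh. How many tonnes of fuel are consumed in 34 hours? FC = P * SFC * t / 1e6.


Formula: FC (tonnes) = P * SFC * t / 1,000,000
Step 1 — P * SFC * t = 8699.1 * 180.4 * 34 = 53356799.76 g
Step 2 — FC (tonnes) = 53356799.76 / 1,000,000 ≈ 53.357 tonnes (5 s.f.)

53.357 tonnes


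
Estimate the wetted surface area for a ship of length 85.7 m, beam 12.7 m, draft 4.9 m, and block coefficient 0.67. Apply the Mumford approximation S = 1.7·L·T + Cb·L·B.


Formula: S = 1.7*L*T + V/T with V = Cb*L*B*T, i.e. S = L * (1.7*T + Cb*B)
Step 1 — 1.7*T = 1.7 * 4.9 = 8.33 m
Step 2 — Cb*B = 0.67 * 12.7 = 8.509 m
Step 3 — 1.7*T + Cb*B = 8.33 + 8.509 = 16.839 m
Step 4 — S = 85.7 * 16.839 ≈ 1443.1 m^2 (5 s.f.)

1443.1 m^2


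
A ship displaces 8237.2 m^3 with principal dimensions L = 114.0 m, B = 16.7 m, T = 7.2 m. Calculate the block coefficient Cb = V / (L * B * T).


Formula: Cb = V / (L * B * T)
Step 1 — L * B * T = 114.0 * 16.7 * 7.2 = 13707.36 m^3
Step 2 — Cb = 8237.2 / 13707.36 ≈ 0.60093 (5 s.f.)

0.60093


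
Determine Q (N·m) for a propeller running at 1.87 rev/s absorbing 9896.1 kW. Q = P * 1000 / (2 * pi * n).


Formula: Q = P_W / (2 * pi * n)
Step 1 — P_W = 9896.1 kW * 1000 = 9896100.0 W
Step 2 — 2 * pi * n = 2 * pi * 1.87 = 11.749557
Step 3 — Q = 9896100.0 / 11.749557 ≈ 842250 N·m (5 s.f.)

842250 N·m


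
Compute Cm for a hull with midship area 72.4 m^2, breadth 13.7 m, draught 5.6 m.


Formula: Cm = Am / (B * T)
Step 1 — B * T = 13.7 * 5.6 = 76.72 m^2
Step 2 — Cm = 72.4 / 76.72 ≈ 0.94369 (5 s.f.)

0.94369


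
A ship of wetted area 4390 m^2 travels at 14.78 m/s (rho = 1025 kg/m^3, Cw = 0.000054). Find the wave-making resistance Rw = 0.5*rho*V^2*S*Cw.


Formula: Rw = 0.5 * rho * V^2 * S * Cw
Step 1 — V^2 = 14.78^2 = 218.4484
Step 2 — 0.5 * rho * V^2 = 0.5 * 1025 * 218.4484 = 111954.805
Step 3 — Rw = 111954.805 * 4390 * 0.000054 ≈ 26540 N (5 s.f.)

26540 N


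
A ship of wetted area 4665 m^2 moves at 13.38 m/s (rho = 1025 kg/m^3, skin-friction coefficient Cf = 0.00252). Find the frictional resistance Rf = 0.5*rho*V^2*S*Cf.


Formula: Rf = 0.5 * rho * V^2 * S * Cf
Step 1 — V^2 = 13.38^2 = 179.0244
Step 2 — 0.5 * rho * V^2 = 0.5 * 1025 * 179.0244 = 91750.005
Step 3 — Rf = 91750.005 * 4665 * 0.00252 ≈ 1078600 N (5 s.f.)

1078600 N


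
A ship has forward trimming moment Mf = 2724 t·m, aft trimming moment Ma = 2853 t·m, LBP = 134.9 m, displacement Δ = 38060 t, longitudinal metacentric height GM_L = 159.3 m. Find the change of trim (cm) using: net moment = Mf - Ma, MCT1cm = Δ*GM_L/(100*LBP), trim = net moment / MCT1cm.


Formula: net trimming moment = Mf - Ma; MCT1cm = Δ*GM_L/(100*LBP); trim = net moment / MCT1cm
Step 1 — net trimming moment = 2724 - 2853 = -129 t·m
Step 2 — MCT1cm = 38060 * 159.3 / (100 * 134.9) = 449.4409 t·m/cm
Step 3 — trim = -129 / 449.4409 ≈ -0.28702 cm (5 s.f.)

-0.28702 cm


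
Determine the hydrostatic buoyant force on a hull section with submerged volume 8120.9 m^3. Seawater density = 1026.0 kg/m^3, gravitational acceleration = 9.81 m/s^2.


Formula: Fb = rho * g * V
Substituting: Fb = 1026.0 * 9.81 * 8120.9
Intermediate: 1026.0 * 9.81 = 10065.06
Result: Fb = 10065.06 * 8120.9 ≈ 81737000 N (5 s.f.)

81737000 N


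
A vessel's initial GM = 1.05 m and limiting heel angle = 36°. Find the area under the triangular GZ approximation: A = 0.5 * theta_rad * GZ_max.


Formula: GZ_max = GM * sin(theta); Area = 0.5 * theta_rad * GZ_max
Step 1 — GZ_max = 1.05 * sin(36°) = 1.05 * 0.587785 = 0.617174 m
Step 2 — theta_rad = 36 * pi/180 = 0.628319 rad
Step 3 — Area = 0.5 * 0.628319 * 0.617174 ≈ 0.19389 m·rad (5 s.f.)

0.19389 m·rad


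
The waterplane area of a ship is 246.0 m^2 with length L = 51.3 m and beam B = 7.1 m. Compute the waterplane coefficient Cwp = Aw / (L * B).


Formula: Cwp = Aw / (L * B)
Step 1 — L * B = 51.3 * 7.1 = 364.23 m^2
Step 2 — Cwp = 246.0 / 364.23 ≈ 0.67540 (5 s.f.)

0.67540


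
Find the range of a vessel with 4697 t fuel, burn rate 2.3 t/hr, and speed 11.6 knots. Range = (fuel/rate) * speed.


Formula: endurance = fuel / rate; range = endurance * speed
Step 1 — endurance = 4697 / 2.3 = 2042.1739 hours
Step 2 — range = 2042.1739 * 11.6 ≈ 23689 nautical miles (5 s.f.)

23689 NM


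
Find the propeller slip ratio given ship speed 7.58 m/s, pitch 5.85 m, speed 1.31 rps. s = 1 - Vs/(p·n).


Formula: s = 1 - Vs / (p * n)
Step 1 — p * n = 5.85 * 1.31 = 7.6635
Step 2 — Vs / (p*n) = 7.58 / 7.6635 = 0.989104 (6 d.p.)
Step 3 — s = 1 - 0.989104 = 0.010896

0.010896


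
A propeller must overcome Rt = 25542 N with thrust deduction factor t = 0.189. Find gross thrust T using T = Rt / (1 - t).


Formula: T = Rt / (1 - t)
Step 1 — (1 - t) = 1 - 0.189 = 0.811
Step 2 — T = 25542 / 0.811 ≈ 31494 N (5 s.f.)

31494 N


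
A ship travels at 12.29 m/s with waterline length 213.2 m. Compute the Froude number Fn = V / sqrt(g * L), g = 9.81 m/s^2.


Formula: Fn = V / sqrt(g * L)
Step 1 — g * L = 9.81 * 213.2 = 2091.492
Step 2 — sqrt(g * L) = sqrt(2091.492) = 45.732833
Step 3 — Fn = 12.29 / 45.732833 ≈ 0.26873 (5 s.f.)

0.26873


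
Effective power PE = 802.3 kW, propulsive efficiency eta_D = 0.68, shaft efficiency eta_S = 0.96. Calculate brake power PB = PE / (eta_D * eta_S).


Formula: PB = PE / (eta_D * eta_S)
Step 1 — combined efficiency = eta_D * eta_S = 0.68 * 0.96 = 0.6528
Step 2 — PB = 802.3 / 0.6528 ≈ 1229.0 kW (5 s.f.)

1229.0 kW


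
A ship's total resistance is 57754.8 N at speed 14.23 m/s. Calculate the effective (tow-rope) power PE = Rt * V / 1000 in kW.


Formula: PE = Rt * V / 1000 (kW)
Step 1 — PE (W) = 57754.8 * 14.23 = 821850.804 W
Step 2 — PE (kW) = 821850.804 / 1000 ≈ 821.85 kW (5 s.f.)

821.85 kW


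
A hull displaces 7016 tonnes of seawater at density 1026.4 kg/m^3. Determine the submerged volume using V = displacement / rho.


Formula: V = mass / rho
Step 1 — convert tonnes to kg: 7016 t * 1000 = 7016000 kg
Step 2 — V = 7016000 / 1026.4 ≈ 6835.5 m^3 (5 s.f.)

6835.5 m^3


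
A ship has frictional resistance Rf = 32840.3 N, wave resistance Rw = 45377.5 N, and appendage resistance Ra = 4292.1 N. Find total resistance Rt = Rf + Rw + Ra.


Formula: Rt = Rf + Rw + Ra
Substituting: Rt = 32840.3 + 45377.5 + 4292.1
Result: Rt = 82509.9 N

82509.9 N


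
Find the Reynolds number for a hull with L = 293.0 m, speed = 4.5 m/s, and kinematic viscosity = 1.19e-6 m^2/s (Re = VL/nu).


Formula: Re = V * L / nu
Step 1 — V * L = 4.5 * 293.0 = 1318.5 m^2/s
Step 2 — Re = 1318.5 / 1.19e-6 = 1.11e+09

1.11e+09


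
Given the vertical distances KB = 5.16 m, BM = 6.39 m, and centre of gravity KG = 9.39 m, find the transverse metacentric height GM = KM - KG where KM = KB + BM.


Formula: GM = KB + BM - KG
Step 1 — KM = KB + BM = 5.16 + 6.39 = 11.55 m
Step 2 — GM = KM - KG = 11.55 - 9.39 = 2.16 m

2.16 m


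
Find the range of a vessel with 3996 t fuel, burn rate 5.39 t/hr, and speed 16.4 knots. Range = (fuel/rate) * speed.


Formula: endurance = fuel / rate; range = endurance * speed
Step 1 — endurance = 3996 / 5.39 = 741.3729 hours
Step 2 — range = 741.3729 * 16.4 ≈ 12159 nautical miles (5 s.f.)

12159 NM


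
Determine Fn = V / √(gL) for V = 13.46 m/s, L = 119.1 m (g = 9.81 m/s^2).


Formula: Fn = V / sqrt(g * L)
Step 1 — g * L = 9.81 * 119.1 = 1168.371
Step 2 — sqrt(g * L) = sqrt(1168.371) = 34.181442
Step 3 — Fn = 13.46 / 34.181442 ≈ 0.39378 (5 s.f.)

0.39378


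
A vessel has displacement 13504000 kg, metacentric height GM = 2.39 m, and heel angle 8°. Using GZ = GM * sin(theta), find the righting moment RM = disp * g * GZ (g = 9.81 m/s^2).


Formula: GZ = GM * sin(theta); RM = disp * g * GZ
Step 1 — GZ = 2.39 * sin(8°) = 2.39 * 0.139173 = 0.332623 m
Step 2 — RM = 13504000 * 9.81 * 0.332623 ≈ 44064000 N·m (5 s.f.)

44064000 N·m


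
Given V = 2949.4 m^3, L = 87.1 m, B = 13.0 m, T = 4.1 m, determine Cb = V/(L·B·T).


Formula: Cb = V / (L * B * T)
Step 1 — L * B * T = 87.1 * 13.0 * 4.1 = 4642.43 m^3
Step 2 — Cb = 2949.4 / 4642.43 ≈ 0.63531 (5 s.f.)

0.63531


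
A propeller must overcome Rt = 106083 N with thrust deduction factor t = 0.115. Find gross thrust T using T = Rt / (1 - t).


Formula: T = Rt / (1 - t)
Step 1 — (1 - t) = 1 - 0.115 = 0.885
Step 2 — T = 106083 / 0.885 ≈ 119870 N (5 s.f.)

119870 N


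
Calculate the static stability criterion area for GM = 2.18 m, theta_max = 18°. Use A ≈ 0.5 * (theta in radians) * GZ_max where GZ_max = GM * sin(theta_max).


Formula: GZ_max = GM * sin(theta); Area = 0.5 * theta_rad * GZ_max
Step 1 — GZ_max = 2.18 * sin(18°) = 2.18 * 0.309017 = 0.673657 m
Step 2 — theta_rad = 18 * pi/180 = 0.314159 rad
Step 3 — Area = 0.5 * 0.314159 * 0.673657 ≈ 0.10582 m·rad (5 s.f.)

0.10582 m·rad


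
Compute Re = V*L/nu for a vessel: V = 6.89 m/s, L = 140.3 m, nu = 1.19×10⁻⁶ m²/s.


Formula: Re = V * L / nu
Step 1 — V * L = 6.89 * 140.3 = 966.667 m^2/s
Step 2 — Re = 966.667 / 1.19e-6 = 8.12e+08

8.12e+08


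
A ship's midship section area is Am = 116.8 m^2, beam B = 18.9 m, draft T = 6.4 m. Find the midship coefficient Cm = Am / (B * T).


Formula: Cm = Am / (B * T)
Step 1 — B * T = 18.9 * 6.4 = 120.96 m^2
Step 2 — Cm = 116.8 / 120.96 ≈ 0.96561 (5 s.f.)

0.96561


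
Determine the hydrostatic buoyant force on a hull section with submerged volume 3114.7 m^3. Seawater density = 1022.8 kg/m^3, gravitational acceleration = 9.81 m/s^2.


Formula: Fb = rho * g * V
Substituting: Fb = 1022.8 * 9.81 * 3114.7
Intermediate: 1022.8 * 9.81 = 10033.668
Result: Fb = 10033.668 * 3114.7 ≈ 31252000 N (5 s.f.)

31252000 N


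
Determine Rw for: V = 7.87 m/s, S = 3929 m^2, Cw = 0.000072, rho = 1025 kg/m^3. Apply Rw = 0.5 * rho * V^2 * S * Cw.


Formula: Rw = 0.5 * rho * V^2 * S * Cw
Step 1 — V^2 = 7.87^2 = 61.9369
Step 2 — 0.5 * rho * V^2 = 0.5 * 1025 * 61.9369 = 31742.66125
Step 3 — Rw = 31742.66125 * 3929 * 0.000072 ≈ 8979.6 N (5 s.f.)

8979.6 N


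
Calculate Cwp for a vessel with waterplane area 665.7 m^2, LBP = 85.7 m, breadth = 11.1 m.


Formula: Cwp = Aw / (L * B)
Step 1 — L * B = 85.7 * 11.1 = 951.27 m^2
Step 2 — Cwp = 665.7 / 951.27 ≈ 0.69980 (5 s.f.)

0.69980


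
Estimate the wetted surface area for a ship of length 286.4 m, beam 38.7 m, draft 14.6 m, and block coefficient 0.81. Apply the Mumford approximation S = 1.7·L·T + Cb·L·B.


Formula: S = 1.7*L*T + V/T with V = Cb*L*B*T, i.e. S = L * (1.7*T + Cb*B)
Step 1 — 1.7*T = 1.7 * 14.6 = 24.82 m
Step 2 — Cb*B = 0.81 * 38.7 = 31.347 m
Step 3 — 1.7*T + Cb*B = 24.82 + 31.347 = 56.167 m
Step 4 — S = 286.4 * 56.167 ≈ 16086 m^2 (5 s.f.)

16086 m^2


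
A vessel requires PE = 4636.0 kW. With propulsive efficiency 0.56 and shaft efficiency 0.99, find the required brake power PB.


Formula: PB = PE / (eta_D * eta_S)
Step 1 — combined efficiency = eta_D * eta_S = 0.56 * 0.99 = 0.5544
Step 2 — PB = 4636.0 / 0.5544 ≈ 8362.2 kW (5 s.f.)

8362.2 kW


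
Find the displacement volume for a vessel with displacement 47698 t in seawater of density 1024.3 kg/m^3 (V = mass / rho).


Formula: V = mass / rho
Step 1 — convert tonnes to kg: 47698 t * 1000 = 47698000 kg
Step 2 — V = 47698000 / 1024.3 ≈ 46566 m^3 (5 s.f.)

46566 m^3


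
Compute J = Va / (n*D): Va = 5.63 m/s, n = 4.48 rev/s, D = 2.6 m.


Formula: J = Va / (n * D)
Step 1 — n * D = 4.48 * 2.6 = 11.648
Step 2 — J = 5.63 / 11.648 ≈ 0.48334 (5 s.f.)

0.48334


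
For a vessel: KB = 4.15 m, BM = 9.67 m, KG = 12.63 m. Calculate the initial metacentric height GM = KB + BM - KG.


Formula: GM = KB + BM - KG
Step 1 — KM = KB + BM = 4.15 + 9.67 = 13.82 m
Step 2 — GM = KM - KG = 13.82 - 12.63 = 1.19 m

1.19 m


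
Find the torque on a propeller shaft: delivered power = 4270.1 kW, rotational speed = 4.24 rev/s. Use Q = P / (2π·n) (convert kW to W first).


Formula: Q = P_W / (2 * pi * n)
Step 1 — P_W = 4270.1 kW * 1000 = 4270100.0 W
Step 2 — 2 * pi * n = 2 * pi * 4.24 = 26.640706
Step 3 — Q = 4270100.0 / 26.640706 ≈ 160280 N·m (5 s.f.)

160280 N·m


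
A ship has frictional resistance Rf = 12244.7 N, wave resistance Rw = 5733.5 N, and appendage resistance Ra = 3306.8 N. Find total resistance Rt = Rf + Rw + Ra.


Formula: Rt = Rf + Rw + Ra
Substituting: Rt = 12244.7 + 5733.5 + 3306.8
Result: Rt = 21285.0 N

21285.0 N


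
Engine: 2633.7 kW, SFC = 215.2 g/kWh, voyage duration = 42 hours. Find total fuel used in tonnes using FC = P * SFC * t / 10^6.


Formula: FC (tonnes) = P * SFC * t / 1,000,000
Step 1 — P * SFC * t = 2633.7 * 215.2 * 42 = 23804434.08 g
Step 2 — FC (tonnes) = 23804434.08 / 1,000,000 ≈ 23.804 tonnes (5 s.f.)

23.804 tonnes


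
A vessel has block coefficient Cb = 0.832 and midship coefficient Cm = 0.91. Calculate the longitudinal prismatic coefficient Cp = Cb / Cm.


Formula: Cp = Cb / Cm
Substituting: Cp = 0.832 / 0.91
Result: Cp ≈ 0.91429 (5 s.f.)

0.91429


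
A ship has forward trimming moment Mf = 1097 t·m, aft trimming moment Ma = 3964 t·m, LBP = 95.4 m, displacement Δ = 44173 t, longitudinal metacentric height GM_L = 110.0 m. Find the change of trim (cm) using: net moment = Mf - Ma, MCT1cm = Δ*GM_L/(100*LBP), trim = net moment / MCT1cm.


Formula: net trimming moment = Mf - Ma; MCT1cm = Δ*GM_L/(100*LBP); trim = net moment / MCT1cm
Step 1 — net trimming moment = 1097 - 3964 = -2867 t·m
Step 2 — MCT1cm = 44173 * 110.0 / (100 * 95.4) = 509.3323 t·m/cm
Step 3 — trim = -2867 / 509.3323 ≈ -5.6289 cm (5 s.f.)

-5.6289 cm


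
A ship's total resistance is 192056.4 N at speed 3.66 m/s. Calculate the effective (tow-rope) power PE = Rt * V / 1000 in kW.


Formula: PE = Rt * V / 1000 (kW)
Step 1 — PE (W) = 192056.4 * 3.66 = 702926.424 W
Step 2 — PE (kW) = 702926.424 / 1000 ≈ 702.93 kW (5 s.f.)

702.93 kW


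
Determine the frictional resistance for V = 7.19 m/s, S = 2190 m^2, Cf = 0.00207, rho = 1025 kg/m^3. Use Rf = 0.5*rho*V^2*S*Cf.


Formula: Rf = 0.5 * rho * V^2 * S * Cf
Step 1 — V^2 = 7.19^2 = 51.6961
Step 2 — 0.5 * rho * V^2 = 0.5 * 1025 * 51.6961 = 26494.25125
Step 3 — Rf = 26494.25125 * 2190 * 0.00207 ≈ 120110 N (5 s.f.)

120110 N


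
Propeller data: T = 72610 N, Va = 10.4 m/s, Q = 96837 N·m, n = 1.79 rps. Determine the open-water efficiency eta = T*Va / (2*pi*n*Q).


Formula: eta = T * Va / (2 * pi * n * Q)
Step 1 — numerator = T * Va = 72610 * 10.4 = 755144.0
Step 2 — 2 * pi * n = 2 * pi * 1.79 = 11.246902
Step 3 — denominator = 11.246902 * 96837 = 1089116.25
Step 4 — eta = 755144.0 / 1089116.25 ≈ 0.69335 (5 s.f.)

0.69335


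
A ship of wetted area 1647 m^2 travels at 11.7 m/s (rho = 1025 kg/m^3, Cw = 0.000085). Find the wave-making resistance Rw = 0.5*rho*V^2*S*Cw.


Formula: Rw = 0.5 * rho * V^2 * S * Cw
Step 1 — V^2 = 11.7^2 = 136.89
Step 2 — 0.5 * rho * V^2 = 0.5 * 1025 * 136.89 = 70156.125
Step 3 — Rw = 70156.125 * 1647 * 0.000085 ≈ 9821.5 N (5 s.f.)

9821.5 N


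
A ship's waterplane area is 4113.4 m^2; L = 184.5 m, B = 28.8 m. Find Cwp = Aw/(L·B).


Formula: Cwp = Aw / (L * B)
Step 1 — L * B = 184.5 * 28.8 = 5313.6 m^2
Step 2 — Cwp = 4113.4 / 5313.6 ≈ 0.77413 (5 s.f.)

0.77413


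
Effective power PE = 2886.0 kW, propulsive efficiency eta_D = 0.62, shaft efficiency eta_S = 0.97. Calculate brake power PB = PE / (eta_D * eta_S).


Formula: PB = PE / (eta_D * eta_S)
Step 1 — combined efficiency = eta_D * eta_S = 0.62 * 0.97 = 0.6014
Step 2 — PB = 2886.0 / 0.6014 ≈ 4798.8 kW (5 s.f.)

4798.8 kW


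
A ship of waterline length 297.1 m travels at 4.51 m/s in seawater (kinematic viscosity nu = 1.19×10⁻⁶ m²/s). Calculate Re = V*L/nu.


Formula: Re = V * L / nu
Step 1 — V * L = 4.51 * 297.1 = 1339.921 m^2/s
Step 2 — Re = 1339.921 / 1.19e-6 = 1.13e+09

1.13e+09


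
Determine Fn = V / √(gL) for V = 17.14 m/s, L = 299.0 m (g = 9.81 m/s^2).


Formula: Fn = V / sqrt(g * L)
Step 1 — g * L = 9.81 * 299.0 = 2933.19
Step 2 — sqrt(g * L) = sqrt(2933.19) = 54.158933
Step 3 — Fn = 17.14 / 54.158933 ≈ 0.31648 (5 s.f.)

0.31648


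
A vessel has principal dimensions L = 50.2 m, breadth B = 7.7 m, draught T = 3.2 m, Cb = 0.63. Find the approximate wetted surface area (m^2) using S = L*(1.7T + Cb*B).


Formula: S = 1.7*L*T + V/T with V = Cb*L*B*T, i.e. S = L * (1.7*T + Cb*B)
Step 1 — 1.7*T = 1.7 * 3.2 = 5.44 m
Step 2 — Cb*B = 0.63 * 7.7 = 4.851 m
Step 3 — 1.7*T + Cb*B = 5.44 + 4.851 = 10.291 m
Step 4 — S = 50.2 * 10.291 ≈ 516.61 m^2 (5 s.f.)

516.61 m^2
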